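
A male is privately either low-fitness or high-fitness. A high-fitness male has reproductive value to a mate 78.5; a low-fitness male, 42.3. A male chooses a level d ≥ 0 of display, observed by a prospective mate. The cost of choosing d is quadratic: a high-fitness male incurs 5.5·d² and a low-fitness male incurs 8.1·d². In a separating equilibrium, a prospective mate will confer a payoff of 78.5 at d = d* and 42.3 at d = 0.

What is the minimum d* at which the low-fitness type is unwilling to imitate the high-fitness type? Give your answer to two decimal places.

The low-fitness type at d = 0 receives 42.3; imitating at d* yields 78.5 − 8.1·d*².
Indifference: 42.3 = 78.5 − 8.1·d*², so d*² = (78.5 − 42.3) / 8.1 ≈ 4.4691.
d* = √4.4691 ≈ 2.11.

2.11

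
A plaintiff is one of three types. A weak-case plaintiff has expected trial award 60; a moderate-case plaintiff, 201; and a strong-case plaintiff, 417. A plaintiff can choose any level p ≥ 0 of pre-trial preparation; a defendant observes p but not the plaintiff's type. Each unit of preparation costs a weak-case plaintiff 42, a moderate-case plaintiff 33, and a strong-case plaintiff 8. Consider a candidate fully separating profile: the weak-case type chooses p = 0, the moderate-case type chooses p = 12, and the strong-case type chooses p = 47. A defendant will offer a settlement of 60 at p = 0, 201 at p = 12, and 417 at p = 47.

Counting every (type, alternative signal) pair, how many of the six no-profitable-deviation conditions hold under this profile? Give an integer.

Weak-case (own payoff 60): to p=12 gives 201 − 42×12 = -303 → no gain ✓; to p=47 gives 417 − 42×47 = -1557 → no gain ✓.
Moderate-case (own payoff 201 − 33×12 = -195): to p=0 gives 60 → profitable ✗; to p=47 gives 417 − 33×47 = -1134 → no gain ✓.
Strong-case (own payoff 417 − 8×47 = 41): to p=0 gives 60 → profitable ✗; to p=12 gives 201 − 8×12 = 105 → profitable ✗.
3 of the 6 constraints hold; not an equilibrium.

3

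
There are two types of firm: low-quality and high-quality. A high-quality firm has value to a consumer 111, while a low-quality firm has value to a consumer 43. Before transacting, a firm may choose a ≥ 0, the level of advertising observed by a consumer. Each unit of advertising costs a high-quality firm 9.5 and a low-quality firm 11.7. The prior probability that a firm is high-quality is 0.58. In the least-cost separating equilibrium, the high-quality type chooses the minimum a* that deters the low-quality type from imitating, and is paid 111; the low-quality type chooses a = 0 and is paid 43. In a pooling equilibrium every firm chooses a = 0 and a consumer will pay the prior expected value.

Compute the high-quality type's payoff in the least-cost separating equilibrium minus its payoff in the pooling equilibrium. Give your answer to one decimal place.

Least-cost separating signal: a* solves 43 = 111 − 11.7·a*, so a* = (111 − 43)/11.7 ≈ 5.8120.
High-quality type's separating payoff: 111 − 9.5 × a* = 111 − 9.5 × (111 − 43)/11.7 = 111 − 646/11.7 ≈ 55.786.
Pooling payoff: 0.58 × 111 + 0.42 × 43 = 82.44.
Difference: 55.786 − 82.44 = -26.654, i.e. -26.7 to one decimal place.
The high-quality type would prefer the pooling outcome.

-26.7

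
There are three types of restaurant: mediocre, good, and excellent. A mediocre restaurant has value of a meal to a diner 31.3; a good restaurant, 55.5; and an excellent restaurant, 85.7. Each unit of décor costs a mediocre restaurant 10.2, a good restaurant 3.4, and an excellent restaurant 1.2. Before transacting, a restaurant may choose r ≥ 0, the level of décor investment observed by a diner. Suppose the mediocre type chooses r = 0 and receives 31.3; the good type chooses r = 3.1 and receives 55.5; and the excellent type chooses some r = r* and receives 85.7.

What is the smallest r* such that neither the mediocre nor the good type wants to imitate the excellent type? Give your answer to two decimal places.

11.98

Mediocre type (on-path payoff 31.3) won't mimic when 31.3 ≥ 85.7 − 10.2·r*, i.e. r* ≥ 5.33.
Good type (on-path payoff 55.5 − 3.4×3.1 = 44.96) won't mimic when 44.96 ≥ 85.7 − 3.4·r*, i.e. r* ≥ 11.98.
Both must hold, so r* = max(5.33, 11.98) = 11.98. The good type's constraint binds.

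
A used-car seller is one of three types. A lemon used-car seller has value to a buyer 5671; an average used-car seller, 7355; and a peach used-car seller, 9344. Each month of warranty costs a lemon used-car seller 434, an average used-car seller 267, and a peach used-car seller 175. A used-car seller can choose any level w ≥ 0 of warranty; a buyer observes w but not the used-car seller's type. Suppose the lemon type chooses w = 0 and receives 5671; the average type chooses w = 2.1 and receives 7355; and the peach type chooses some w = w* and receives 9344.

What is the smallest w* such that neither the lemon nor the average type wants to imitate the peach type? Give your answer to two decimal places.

Average type (on-path payoff 7355 − 267×2.1 = 6794.3) won't mimic when 6794.3 ≥ 9344 − 267·w*, i.e. w* ≥ 9.55.
Lemon type (on-path payoff 5671) won't mimic when 5671 ≥ 9344 − 434·w*, i.e. w* ≥ 8.46.
Both must hold, so w* = max(8.46, 9.55) = 9.55. The average type's constraint binds.

9.55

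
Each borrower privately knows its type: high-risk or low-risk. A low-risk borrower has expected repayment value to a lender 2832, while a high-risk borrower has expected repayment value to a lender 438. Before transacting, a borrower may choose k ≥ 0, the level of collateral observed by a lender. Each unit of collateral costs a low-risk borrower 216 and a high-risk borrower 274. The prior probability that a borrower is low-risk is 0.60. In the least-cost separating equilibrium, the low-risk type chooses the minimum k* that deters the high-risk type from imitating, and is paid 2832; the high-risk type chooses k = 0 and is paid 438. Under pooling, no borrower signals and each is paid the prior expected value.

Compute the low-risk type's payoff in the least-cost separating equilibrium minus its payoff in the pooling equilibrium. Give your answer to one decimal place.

Least-cost separating signal: k* solves 438 = 2832 − 274·k*, so k* = (2832 − 438)/274 ≈ 8.7372.
Low-risk type's separating payoff: 2832 − 216 × k* = 2832 − 216 × (2832 − 438)/274 = 2832 − 517104/274 ≈ 944.759.
Pooling payoff: 0.60 × 2832 + 0.40 × 438 = 1874.4.
Difference: 944.759 − 1874.4 = -929.641, i.e. -929.6 to one decimal place.
The low-risk type would prefer the pooling outcome.

-929.6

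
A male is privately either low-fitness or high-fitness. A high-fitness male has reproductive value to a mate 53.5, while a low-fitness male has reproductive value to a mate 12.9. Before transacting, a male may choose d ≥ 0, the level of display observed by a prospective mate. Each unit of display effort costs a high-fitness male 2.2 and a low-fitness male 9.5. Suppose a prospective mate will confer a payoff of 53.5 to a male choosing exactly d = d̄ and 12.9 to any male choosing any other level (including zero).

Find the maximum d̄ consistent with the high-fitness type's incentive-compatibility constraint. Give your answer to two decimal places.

18.45

Choosing d̄ yields the high-fitness type 53.5 − 2.2·d̄; choosing zero yields 12.9.
The high-fitness type is indifferent at 53.5 − 2.2·d̄ = 12.9, i.e. d̄ = (53.5 − 12.9) / 2.2 ≈ 18.45.
For any d̄ above 18.45 the high-fitness type would rather pool at zero, so separation collapses.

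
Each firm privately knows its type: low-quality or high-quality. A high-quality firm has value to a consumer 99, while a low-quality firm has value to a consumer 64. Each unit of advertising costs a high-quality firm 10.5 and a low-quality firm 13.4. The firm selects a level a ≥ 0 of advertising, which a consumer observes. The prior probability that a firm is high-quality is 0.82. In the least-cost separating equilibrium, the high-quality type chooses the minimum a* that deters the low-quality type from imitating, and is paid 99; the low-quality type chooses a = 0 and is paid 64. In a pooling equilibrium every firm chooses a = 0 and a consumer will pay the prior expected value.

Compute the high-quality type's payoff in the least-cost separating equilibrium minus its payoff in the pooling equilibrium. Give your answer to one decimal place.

-21.1

Least-cost separating signal: a* solves 64 = 99 − 13.4·a*, so a* = (99 − 64)/13.4 ≈ 2.6119.
High-quality type's separating payoff: 99 − 10.5 × a* = 99 − 10.5 × (99 − 64)/13.4 = 99 − 367.5/13.4 ≈ 71.575.
Pooling payoff: 0.82 × 99 + 0.18 × 64 = 92.7.
Difference: 71.575 − 92.7 = -21.125, i.e. -21.1 to one decimal place.
The high-quality type would prefer the pooling outcome.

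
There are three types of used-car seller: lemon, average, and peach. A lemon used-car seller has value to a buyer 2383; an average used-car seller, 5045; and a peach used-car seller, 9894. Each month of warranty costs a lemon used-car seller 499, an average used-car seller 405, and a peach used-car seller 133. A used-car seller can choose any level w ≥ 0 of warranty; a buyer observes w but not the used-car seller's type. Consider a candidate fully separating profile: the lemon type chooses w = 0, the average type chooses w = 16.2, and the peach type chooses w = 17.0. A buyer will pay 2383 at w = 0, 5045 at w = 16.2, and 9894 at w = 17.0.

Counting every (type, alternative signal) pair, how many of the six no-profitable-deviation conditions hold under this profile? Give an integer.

Lemon (own payoff 2383): to w=16.2 gives 5045 − 499×16.2 = -3038.8 → no gain ✓; to w=17.0 gives 9894 − 499×17.0 = 1411 → no gain ✓.
Average (own payoff 5045 − 405×16.2 = -1516): to w=0 gives 2383 → profitable ✗; to w=17.0 gives 9894 − 405×17.0 = 3009 → profitable ✗.
Peach (own payoff 9894 − 133×17.0 = 7633): to w=0 gives 2383 → no gain ✓; to w=16.2 gives 5045 − 133×16.2 = 2890.4 → no gain ✓.
4 of the 6 constraints hold; not an equilibrium.

4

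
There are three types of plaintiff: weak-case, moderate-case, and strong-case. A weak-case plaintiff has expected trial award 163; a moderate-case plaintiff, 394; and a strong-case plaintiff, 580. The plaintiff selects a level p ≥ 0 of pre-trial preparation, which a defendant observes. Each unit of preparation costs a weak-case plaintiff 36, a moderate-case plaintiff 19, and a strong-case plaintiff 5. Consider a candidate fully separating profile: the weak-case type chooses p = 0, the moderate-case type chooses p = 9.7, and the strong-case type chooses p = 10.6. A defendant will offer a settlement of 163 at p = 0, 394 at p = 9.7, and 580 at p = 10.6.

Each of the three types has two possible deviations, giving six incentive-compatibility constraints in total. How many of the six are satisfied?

Moderate-case (own payoff 394 − 19×9.7 = 209.7): to p=0 gives 163 → no gain ✓; to p=10.6 gives 580 − 19×10.6 = 378.6 → profitable ✗.
Weak-case (own payoff 163): to p=9.7 gives 394 − 36×9.7 = 44.8 → no gain ✓; to p=10.6 gives 580 − 36×10.6 = 198.4 → profitable ✗.
Strong-case (own payoff 580 − 5×10.6 = 527): to p=0 gives 163 → no gain ✓; to p=9.7 gives 394 − 5×9.7 = 345.5 → no gain ✓.
4 of the 6 constraints hold; not an equilibrium.

4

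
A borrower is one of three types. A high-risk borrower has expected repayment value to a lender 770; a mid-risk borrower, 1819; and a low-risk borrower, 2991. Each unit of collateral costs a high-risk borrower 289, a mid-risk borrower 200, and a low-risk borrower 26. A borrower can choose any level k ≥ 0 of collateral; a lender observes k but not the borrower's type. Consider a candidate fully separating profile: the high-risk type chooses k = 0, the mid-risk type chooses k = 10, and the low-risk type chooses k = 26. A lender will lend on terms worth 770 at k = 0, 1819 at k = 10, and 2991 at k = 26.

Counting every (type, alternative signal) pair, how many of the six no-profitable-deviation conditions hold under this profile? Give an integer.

5

Low-risk (own payoff 2991 − 26×26 = 2315): to k=0 gives 770 → no gain ✓; to k=10 gives 1819 − 26×10 = 1559 → no gain ✓.
High-risk (own payoff 770): to k=10 gives 1819 − 289×10 = -1071 → no gain ✓; to k=26 gives 2991 − 289×26 = -4523 → no gain ✓.
Mid-risk (own payoff 1819 − 200×10 = -181): to k=0 gives 770 → profitable ✗; to k=26 gives 2991 − 200×26 = -2209 → no gain ✓.
5 of the 6 constraints hold; not an equilibrium.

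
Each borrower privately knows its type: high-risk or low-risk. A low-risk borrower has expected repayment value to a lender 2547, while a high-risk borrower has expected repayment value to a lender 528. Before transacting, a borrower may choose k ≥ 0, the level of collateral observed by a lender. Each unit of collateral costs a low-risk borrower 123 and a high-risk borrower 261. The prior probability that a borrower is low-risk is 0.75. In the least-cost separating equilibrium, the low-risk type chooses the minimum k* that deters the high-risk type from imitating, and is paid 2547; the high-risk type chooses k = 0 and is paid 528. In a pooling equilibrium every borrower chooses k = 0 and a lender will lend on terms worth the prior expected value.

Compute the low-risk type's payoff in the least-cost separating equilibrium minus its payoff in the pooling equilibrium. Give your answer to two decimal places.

-446.73

Least-cost separating signal: k* solves 528 = 2547 − 261·k*, so k* = (2547 − 528)/261 ≈ 7.7356.
Low-risk type's separating payoff: 2547 − 123 × k* = 2547 − 123 × (2547 − 528)/261 = 2547 − 248337/261 ≈ 1595.5172.
Pooling payoff: 0.75 × 2547 + 0.25 × 528 = 2042.25.
Difference: 1595.5172 − 2042.25 = -446.7328, i.e. -446.73 to two decimal places.
The low-risk type would prefer the pooling outcome.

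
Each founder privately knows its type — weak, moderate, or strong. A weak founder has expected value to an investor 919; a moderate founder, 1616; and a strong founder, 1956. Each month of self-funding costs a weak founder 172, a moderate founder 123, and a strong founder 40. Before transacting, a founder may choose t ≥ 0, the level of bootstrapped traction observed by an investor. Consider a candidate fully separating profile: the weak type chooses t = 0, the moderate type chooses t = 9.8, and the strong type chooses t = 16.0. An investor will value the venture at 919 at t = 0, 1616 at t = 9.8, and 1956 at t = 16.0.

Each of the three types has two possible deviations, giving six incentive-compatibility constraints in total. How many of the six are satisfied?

Weak (own payoff 919): to t=9.8 gives 1616 − 172×9.8 = -69.6 → no gain ✓; to t=16.0 gives 1956 − 172×16.0 = -796 → no gain ✓.
Moderate (own payoff 1616 − 123×9.8 = 410.6): to t=0 gives 919 → profitable ✗; to t=16.0 gives 1956 − 123×16.0 = -12 → no gain ✓.
Strong (own payoff 1956 − 40×16.0 = 1316): to t=0 gives 919 → no gain ✓; to t=9.8 gives 1616 − 40×9.8 = 1224 → no gain ✓.
5 of the 6 constraints hold; not an equilibrium.

5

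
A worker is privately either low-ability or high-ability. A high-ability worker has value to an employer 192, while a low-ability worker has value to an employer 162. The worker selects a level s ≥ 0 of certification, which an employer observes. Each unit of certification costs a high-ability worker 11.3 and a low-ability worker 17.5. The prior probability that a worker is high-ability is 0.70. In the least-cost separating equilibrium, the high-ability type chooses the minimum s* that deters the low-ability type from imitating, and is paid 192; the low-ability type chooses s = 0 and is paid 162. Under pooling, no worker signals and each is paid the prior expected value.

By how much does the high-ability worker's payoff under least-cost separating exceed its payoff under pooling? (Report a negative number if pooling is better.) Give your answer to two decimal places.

-10.37

Least-cost separating signal: s* solves 162 = 192 − 17.5·s*, so s* = (192 − 162)/17.5 ≈ 1.7143.
High-ability type's separating payoff: 192 − 11.3 × s* = 192 − 11.3 × (192 − 162)/17.5 = 192 − 339/17.5 ≈ 172.6286.
Pooling payoff: 0.70 × 192 + 0.30 × 162 = 183.
Difference: 172.6286 − 183 = -10.3714, i.e. -10.37 to two decimal places.
The high-ability type would prefer the pooling outcome.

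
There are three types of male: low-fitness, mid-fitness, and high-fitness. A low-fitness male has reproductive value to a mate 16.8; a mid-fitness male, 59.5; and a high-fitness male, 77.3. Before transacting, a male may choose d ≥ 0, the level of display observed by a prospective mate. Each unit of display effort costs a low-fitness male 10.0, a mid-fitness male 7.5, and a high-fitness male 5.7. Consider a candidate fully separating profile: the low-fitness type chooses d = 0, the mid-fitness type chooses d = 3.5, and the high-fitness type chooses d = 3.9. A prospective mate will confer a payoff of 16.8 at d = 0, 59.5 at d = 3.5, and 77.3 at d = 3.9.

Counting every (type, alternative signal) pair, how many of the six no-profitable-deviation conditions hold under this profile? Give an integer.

Low-fitness (own payoff 16.8): to d=3.5 gives 59.5 − 10.0×3.5 = 24.5 → profitable ✗; to d=3.9 gives 77.3 − 10.0×3.9 = 38.3 → profitable ✗.
High-fitness (own payoff 77.3 − 5.7×3.9 = 55.07): to d=0 gives 16.8 → no gain ✓; to d=3.5 gives 59.5 − 5.7×3.5 = 39.55 → no gain ✓.
Mid-fitness (own payoff 59.5 − 7.5×3.5 = 33.25): to d=0 gives 16.8 → no gain ✓; to d=3.9 gives 77.3 − 7.5×3.9 = 48.05 → profitable ✗.
3 of the 6 constraints hold; not an equilibrium.

3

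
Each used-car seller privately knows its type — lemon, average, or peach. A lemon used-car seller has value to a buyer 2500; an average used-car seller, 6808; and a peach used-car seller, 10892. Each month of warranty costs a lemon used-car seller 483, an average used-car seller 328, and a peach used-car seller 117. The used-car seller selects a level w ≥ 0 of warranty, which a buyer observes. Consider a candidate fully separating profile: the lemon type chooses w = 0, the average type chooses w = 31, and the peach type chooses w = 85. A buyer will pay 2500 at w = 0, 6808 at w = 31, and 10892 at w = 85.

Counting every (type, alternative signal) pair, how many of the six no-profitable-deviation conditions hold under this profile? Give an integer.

Lemon (own payoff 2500): to w=31 gives 6808 − 483×31 = -8165 → no gain ✓; to w=85 gives 10892 − 483×85 = -30163 → no gain ✓.
Average (own payoff 6808 − 328×31 = -3360): to w=0 gives 2500 → profitable ✗; to w=85 gives 10892 − 328×85 = -16988 → no gain ✓.
Peach (own payoff 10892 − 117×85 = 947): to w=0 gives 2500 → profitable ✗; to w=31 gives 6808 − 117×31 = 3181 → profitable ✗.
3 of the 6 constraints hold; not an equilibrium.

3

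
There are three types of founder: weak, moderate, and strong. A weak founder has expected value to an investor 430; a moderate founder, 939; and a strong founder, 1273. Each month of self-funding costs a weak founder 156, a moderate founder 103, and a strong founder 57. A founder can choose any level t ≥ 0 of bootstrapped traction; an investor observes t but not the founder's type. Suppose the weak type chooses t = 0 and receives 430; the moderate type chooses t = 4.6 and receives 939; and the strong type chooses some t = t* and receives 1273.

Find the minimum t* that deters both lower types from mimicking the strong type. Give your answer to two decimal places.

7.84

Moderate type (on-path payoff 939 − 103×4.6 = 465.2) won't mimic when 465.2 ≥ 1273 − 103·t*, i.e. t* ≥ 7.84.
Weak type (on-path payoff 430) won't mimic when 430 ≥ 1273 − 156·t*, i.e. t* ≥ 5.40.
Both must hold, so t* = max(5.40, 7.84) = 7.84. The moderate type's constraint binds.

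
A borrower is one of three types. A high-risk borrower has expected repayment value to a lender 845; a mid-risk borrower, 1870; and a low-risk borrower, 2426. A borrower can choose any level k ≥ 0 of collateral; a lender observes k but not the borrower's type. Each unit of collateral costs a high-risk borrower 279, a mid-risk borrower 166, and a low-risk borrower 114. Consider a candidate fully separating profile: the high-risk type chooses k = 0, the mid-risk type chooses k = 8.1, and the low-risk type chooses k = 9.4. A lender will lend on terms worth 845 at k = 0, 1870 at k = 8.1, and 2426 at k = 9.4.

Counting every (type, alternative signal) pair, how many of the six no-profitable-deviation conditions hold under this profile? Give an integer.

4

Low-risk (own payoff 2426 − 114×9.4 = 1354.4): to k=0 gives 845 → no gain ✓; to k=8.1 gives 1870 − 114×8.1 = 946.6 → no gain ✓.
High-risk (own payoff 845): to k=8.1 gives 1870 − 279×8.1 = -389.9 → no gain ✓; to k=9.4 gives 2426 − 279×9.4 = -196.6 → no gain ✓.
Mid-risk (own payoff 1870 − 166×8.1 = 525.4): to k=0 gives 845 → profitable ✗; to k=9.4 gives 2426 − 166×9.4 = 865.6 → profitable ✗.
4 of the 6 constraints hold; not an equilibrium.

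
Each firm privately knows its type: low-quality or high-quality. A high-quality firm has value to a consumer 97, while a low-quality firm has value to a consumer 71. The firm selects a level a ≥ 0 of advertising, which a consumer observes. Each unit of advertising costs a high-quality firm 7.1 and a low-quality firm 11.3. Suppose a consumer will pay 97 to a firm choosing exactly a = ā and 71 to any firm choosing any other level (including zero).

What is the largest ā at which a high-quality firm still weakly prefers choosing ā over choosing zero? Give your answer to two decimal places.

Choosing ā yields the high-quality type 97 − 7.1·ā; choosing zero yields 71.
The high-quality type is indifferent at 97 − 7.1·ā = 71, i.e. ā = (97 − 71) / 7.1 ≈ 3.66.
For any ā above 3.66 the high-quality type would rather pool at zero, so separation collapses.

3.66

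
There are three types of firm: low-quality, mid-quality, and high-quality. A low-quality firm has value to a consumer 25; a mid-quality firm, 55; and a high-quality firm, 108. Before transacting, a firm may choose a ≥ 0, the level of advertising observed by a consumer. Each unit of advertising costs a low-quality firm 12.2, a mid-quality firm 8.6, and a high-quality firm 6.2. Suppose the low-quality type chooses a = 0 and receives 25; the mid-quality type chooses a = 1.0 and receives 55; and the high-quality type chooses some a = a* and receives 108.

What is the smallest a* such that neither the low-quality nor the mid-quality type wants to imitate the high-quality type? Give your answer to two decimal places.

7.16

Mid-quality type (on-path payoff 55 − 8.6×1.0 = 46.4) won't mimic when 46.4 ≥ 108 − 8.6·a*, i.e. a* ≥ 7.16.
Low-quality type (on-path payoff 25) won't mimic when 25 ≥ 108 − 12.2·a*, i.e. a* ≥ 6.80.
Both must hold, so a* = max(6.80, 7.16) = 7.16. The mid-quality type's constraint binds.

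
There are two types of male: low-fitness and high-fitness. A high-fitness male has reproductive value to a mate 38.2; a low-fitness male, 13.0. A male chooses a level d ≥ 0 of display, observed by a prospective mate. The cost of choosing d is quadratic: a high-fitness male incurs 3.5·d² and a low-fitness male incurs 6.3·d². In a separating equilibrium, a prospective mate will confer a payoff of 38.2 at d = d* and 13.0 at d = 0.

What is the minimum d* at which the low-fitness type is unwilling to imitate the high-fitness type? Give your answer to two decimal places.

The low-fitness type at d = 0 receives 13.0; imitating at d* yields 38.2 − 6.3·d*².
Indifference: 13.0 = 38.2 − 6.3·d*², so d*² = (38.2 − 13.0) / 6.3 = 4.
d* = √4 ≈ 2.00.

2.00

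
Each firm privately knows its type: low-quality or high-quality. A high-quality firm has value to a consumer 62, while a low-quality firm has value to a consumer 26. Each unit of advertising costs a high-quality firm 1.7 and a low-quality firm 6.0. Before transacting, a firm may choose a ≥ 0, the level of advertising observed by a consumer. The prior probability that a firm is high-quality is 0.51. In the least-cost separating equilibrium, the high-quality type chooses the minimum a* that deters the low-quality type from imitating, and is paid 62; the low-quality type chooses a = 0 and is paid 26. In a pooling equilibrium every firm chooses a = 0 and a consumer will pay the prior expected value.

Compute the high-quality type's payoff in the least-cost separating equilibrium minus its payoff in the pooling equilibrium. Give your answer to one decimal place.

7.4

Least-cost separating signal: a* solves 26 = 62 − 6.0·a*, so a* = (62 − 26)/6.0 = 6.
High-quality type's separating payoff: 62 − 1.7 × a* = 62 − 1.7 × (62 − 26)/6.0 = 62 − 61.2/6.0 = 51.8.
Pooling payoff: 0.51 × 62 + 0.49 × 26 = 44.36.
Difference: 51.8 − 44.36 = 7.44, i.e. 7.4 to one decimal place.
The high-quality type prefers to separate.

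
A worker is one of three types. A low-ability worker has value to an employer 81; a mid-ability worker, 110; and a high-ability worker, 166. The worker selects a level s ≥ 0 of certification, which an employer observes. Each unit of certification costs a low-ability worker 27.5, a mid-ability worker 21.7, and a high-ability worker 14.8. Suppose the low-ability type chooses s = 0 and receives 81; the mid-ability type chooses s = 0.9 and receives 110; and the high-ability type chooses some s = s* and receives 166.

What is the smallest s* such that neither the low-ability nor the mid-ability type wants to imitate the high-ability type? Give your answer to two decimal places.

3.48

Mid-ability type (on-path payoff 110 − 21.7×0.9 = 90.47) won't mimic when 90.47 ≥ 166 − 21.7·s*, i.e. s* ≥ 3.48.
Low-ability type (on-path payoff 81) won't mimic when 81 ≥ 166 − 27.5·s*, i.e. s* ≥ 3.09.
Both must hold, so s* = max(3.09, 3.48) = 3.48. The mid-ability type's constraint binds.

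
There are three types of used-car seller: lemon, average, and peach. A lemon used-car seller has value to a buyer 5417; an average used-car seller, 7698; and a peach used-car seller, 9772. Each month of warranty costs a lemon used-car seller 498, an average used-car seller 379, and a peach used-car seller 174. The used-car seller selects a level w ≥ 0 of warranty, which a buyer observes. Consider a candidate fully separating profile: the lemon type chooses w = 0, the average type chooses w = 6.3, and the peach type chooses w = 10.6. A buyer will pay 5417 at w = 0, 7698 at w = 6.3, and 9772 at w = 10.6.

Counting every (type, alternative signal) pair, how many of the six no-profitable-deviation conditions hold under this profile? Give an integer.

Average (own payoff 7698 − 379×6.3 = 5310.3): to w=0 gives 5417 → profitable ✗; to w=10.6 gives 9772 − 379×10.6 = 5754.6 → profitable ✗.
Lemon (own payoff 5417): to w=6.3 gives 7698 − 498×6.3 = 4560.6 → no gain ✓; to w=10.6 gives 9772 − 498×10.6 = 4493.2 → no gain ✓.
Peach (own payoff 9772 − 174×10.6 = 7927.6): to w=0 gives 5417 → no gain ✓; to w=6.3 gives 7698 − 174×6.3 = 6601.8 → no gain ✓.
4 of the 6 constraints hold; not an equilibrium.

4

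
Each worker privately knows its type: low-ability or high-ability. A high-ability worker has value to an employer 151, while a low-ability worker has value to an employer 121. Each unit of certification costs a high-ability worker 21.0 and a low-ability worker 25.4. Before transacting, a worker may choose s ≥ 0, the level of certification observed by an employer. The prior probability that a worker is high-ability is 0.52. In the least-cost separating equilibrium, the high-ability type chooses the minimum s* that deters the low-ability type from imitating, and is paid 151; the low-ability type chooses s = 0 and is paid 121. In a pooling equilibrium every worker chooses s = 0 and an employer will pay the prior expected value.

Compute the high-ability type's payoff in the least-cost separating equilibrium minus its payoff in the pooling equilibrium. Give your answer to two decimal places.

Least-cost separating signal: s* solves 121 = 151 − 25.4·s*, so s* = (151 − 121)/25.4 ≈ 1.1811.
High-ability type's separating payoff: 151 − 21.0 × s* = 151 − 21.0 × (151 − 121)/25.4 = 151 − 630/25.4 ≈ 126.1969.
Pooling payoff: 0.52 × 151 + 0.48 × 121 = 136.6.
Difference: 126.1969 − 136.6 = -10.4031, i.e. -10.40 to two decimal places.
The high-ability type would prefer the pooling outcome.

-10.40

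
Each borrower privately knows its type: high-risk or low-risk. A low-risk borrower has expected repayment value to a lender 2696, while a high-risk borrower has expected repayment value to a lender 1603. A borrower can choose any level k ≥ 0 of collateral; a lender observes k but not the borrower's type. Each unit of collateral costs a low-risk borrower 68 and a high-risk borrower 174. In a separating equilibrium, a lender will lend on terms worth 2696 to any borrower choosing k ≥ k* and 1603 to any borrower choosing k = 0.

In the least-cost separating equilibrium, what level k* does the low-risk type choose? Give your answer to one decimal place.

A high-risk borrower choosing k = 0 receives 1603.
Imitating at k* instead would pay 2696 at cost 174·k*, netting 2696 − 174·k*.
Indifference: 1603 = 2696 − 174·k*, so k* = (2696 − 1603) / 174 ≈ 6.3.
At k* the high-risk type's incentive constraint just binds; the low-risk type strictly prefers k* since its per-unit cost is lower.

6.3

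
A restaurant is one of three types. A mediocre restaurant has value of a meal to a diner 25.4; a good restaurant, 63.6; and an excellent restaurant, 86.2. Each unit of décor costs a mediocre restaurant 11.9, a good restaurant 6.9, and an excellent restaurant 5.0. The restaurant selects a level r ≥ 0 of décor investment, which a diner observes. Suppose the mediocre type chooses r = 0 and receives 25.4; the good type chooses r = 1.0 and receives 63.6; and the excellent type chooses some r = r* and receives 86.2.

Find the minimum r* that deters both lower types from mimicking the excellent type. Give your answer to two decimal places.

Mediocre type (on-path payoff 25.4) won't mimic when 25.4 ≥ 86.2 − 11.9·r*, i.e. r* ≥ 5.11.
Good type (on-path payoff 63.6 − 6.9×1.0 = 56.7) won't mimic when 56.7 ≥ 86.2 − 6.9·r*, i.e. r* ≥ 4.28.
Both must hold, so r* = max(5.11, 4.28) = 5.11. The mediocre type's constraint binds.

5.11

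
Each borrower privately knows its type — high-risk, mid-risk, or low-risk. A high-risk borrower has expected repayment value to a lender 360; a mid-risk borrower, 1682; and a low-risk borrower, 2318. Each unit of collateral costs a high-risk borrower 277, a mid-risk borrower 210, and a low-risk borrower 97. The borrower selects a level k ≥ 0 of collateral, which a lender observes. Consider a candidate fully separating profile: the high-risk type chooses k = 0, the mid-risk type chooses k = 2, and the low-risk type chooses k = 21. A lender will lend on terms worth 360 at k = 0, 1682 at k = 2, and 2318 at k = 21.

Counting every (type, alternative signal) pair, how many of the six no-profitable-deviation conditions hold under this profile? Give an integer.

3

Low-risk (own payoff 2318 − 97×21 = 281): to k=0 gives 360 → profitable ✗; to k=2 gives 1682 − 97×2 = 1488 → profitable ✗.
Mid-risk (own payoff 1682 − 210×2 = 1262): to k=0 gives 360 → no gain ✓; to k=21 gives 2318 − 210×21 = -2092 → no gain ✓.
High-risk (own payoff 360): to k=2 gives 1682 − 277×2 = 1128 → profitable ✗; to k=21 gives 2318 − 277×21 = -3499 → no gain ✓.
3 of the 6 constraints hold; not an equilibrium.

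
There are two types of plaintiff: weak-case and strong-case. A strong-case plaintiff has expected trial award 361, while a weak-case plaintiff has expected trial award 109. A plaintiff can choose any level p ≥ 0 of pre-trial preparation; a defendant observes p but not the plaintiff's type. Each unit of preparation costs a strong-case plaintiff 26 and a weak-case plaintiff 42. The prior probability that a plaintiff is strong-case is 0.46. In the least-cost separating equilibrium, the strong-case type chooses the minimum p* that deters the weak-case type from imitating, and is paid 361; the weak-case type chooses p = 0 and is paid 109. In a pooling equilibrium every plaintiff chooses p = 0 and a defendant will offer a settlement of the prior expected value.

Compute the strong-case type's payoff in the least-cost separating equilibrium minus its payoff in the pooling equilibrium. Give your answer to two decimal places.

-19.92

Least-cost separating signal: p* solves 109 = 361 − 42·p*, so p* = (361 − 109)/42 = 6.
Strong-case type's separating payoff: 361 − 26 × p* = 361 − 26 × (361 − 109)/42 = 361 − 6552/42 = 205.
Pooling payoff: 0.46 × 361 + 0.54 × 109 = 224.92.
Difference: 205 − 224.92 = -19.92.
The strong-case type would prefer the pooling outcome.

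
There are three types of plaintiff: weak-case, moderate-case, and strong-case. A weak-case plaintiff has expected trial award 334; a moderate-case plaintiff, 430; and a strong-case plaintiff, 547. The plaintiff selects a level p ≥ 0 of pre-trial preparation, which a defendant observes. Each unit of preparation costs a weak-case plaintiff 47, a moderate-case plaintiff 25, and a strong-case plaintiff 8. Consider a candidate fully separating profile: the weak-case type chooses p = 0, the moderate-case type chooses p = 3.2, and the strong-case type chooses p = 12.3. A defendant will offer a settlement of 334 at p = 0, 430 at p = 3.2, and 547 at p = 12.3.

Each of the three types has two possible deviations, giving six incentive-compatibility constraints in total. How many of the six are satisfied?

6

Strong-case (own payoff 547 − 8×12.3 = 448.6): to p=0 gives 334 → no gain ✓; to p=3.2 gives 430 − 8×3.2 = 404.4 → no gain ✓.
Moderate-case (own payoff 430 − 25×3.2 = 350): to p=0 gives 334 → no gain ✓; to p=12.3 gives 547 − 25×12.3 = 239.5 → no gain ✓.
Weak-case (own payoff 334): to p=3.2 gives 430 − 47×3.2 = 279.6 → no gain ✓; to p=12.3 gives 547 − 47×12.3 = -31.1 → no gain ✓.
6 of the 6 constraints hold; this profile is a separating equilibrium.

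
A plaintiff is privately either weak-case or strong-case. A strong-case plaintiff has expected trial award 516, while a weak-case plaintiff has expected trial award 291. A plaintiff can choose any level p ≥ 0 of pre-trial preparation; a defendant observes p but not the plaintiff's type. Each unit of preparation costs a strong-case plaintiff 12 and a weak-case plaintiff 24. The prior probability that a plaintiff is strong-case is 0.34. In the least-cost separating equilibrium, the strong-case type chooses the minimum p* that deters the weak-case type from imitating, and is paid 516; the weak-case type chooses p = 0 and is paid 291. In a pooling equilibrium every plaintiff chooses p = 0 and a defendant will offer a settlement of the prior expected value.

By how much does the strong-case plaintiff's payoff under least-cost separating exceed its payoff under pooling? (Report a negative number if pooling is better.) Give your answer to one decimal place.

Least-cost separating signal: p* solves 291 = 516 − 24·p*, so p* = (516 − 291)/24 = 9.375.
Strong-case type's separating payoff: 516 − 12 × p* = 516 − 12 × (516 − 291)/24 = 516 − 2700/24 = 403.5.
Pooling payoff: 0.34 × 516 + 0.66 × 291 = 367.5.
Difference: 403.5 − 367.5 = 36.0.
The strong-case type prefers to separate.

36.0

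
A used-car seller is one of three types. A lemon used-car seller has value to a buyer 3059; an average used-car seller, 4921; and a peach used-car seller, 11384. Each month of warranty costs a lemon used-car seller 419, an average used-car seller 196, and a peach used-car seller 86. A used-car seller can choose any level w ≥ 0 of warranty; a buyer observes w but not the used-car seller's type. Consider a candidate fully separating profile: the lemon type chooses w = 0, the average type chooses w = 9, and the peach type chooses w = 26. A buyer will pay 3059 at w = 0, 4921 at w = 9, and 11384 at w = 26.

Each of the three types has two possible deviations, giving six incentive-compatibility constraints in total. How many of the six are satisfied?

5

Peach (own payoff 11384 − 86×26 = 9148): to w=0 gives 3059 → no gain ✓; to w=9 gives 4921 − 86×9 = 4147 → no gain ✓.
Lemon (own payoff 3059): to w=9 gives 4921 − 419×9 = 1150 → no gain ✓; to w=26 gives 11384 − 419×26 = 490 → no gain ✓.
Average (own payoff 4921 − 196×9 = 3157): to w=0 gives 3059 → no gain ✓; to w=26 gives 11384 − 196×26 = 6288 → profitable ✗.
5 of the 6 constraints hold; not an equilibrium.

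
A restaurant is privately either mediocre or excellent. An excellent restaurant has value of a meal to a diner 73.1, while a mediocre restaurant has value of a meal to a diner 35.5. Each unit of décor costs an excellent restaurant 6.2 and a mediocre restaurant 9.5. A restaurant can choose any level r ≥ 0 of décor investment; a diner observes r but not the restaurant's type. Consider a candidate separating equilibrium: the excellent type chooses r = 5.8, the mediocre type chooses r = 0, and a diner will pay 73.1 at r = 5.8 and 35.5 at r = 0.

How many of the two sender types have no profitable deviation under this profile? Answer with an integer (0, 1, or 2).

Excellent type: signal → 73.1 − 6.2 × 5.8 = 37.14; deviate to 0 → 35.5. IC holds (37.14 ≥ 35.5).
Mediocre type: stay at 0 → 35.5; mimic → 73.1 − 9.5 × 5.8 = 18. IC holds (35.5 ≥ 18).
2 of 2 constraints hold, so this is a separating equilibrium.

2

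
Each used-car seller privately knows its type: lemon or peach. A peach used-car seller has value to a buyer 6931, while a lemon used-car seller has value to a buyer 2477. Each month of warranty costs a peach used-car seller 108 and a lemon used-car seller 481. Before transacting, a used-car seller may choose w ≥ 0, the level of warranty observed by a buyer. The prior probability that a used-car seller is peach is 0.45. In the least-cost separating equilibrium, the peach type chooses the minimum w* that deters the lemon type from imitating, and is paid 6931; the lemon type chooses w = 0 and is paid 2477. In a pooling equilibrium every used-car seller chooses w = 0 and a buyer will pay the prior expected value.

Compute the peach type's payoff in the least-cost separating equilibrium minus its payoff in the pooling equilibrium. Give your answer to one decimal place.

Least-cost separating signal: w* solves 2477 = 6931 − 481·w*, so w* = (6931 − 2477)/481 ≈ 9.2599.
Peach type's separating payoff: 6931 − 108 × w* = 6931 − 108 × (6931 − 2477)/481 = 6931 − 481032/481 ≈ 5930.933.
Pooling payoff: 0.45 × 6931 + 0.55 × 2477 = 4481.3.
Difference: 5930.933 − 4481.3 = 1449.633, i.e. 1449.6 to one decimal place.
The peach type prefers to separate.

1449.6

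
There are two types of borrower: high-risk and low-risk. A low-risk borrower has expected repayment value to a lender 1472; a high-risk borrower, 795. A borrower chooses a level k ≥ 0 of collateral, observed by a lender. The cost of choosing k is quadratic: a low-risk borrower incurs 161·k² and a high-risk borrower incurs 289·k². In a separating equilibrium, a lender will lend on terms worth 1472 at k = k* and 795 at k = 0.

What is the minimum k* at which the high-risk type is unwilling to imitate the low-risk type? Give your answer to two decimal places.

The high-risk type at k = 0 receives 795; imitating at k* yields 1472 − 289·k*².
Indifference: 795 = 1472 − 289·k*², so k*² = (1472 − 795) / 289 ≈ 2.3426.
k* = √2.3426 ≈ 1.53.

1.53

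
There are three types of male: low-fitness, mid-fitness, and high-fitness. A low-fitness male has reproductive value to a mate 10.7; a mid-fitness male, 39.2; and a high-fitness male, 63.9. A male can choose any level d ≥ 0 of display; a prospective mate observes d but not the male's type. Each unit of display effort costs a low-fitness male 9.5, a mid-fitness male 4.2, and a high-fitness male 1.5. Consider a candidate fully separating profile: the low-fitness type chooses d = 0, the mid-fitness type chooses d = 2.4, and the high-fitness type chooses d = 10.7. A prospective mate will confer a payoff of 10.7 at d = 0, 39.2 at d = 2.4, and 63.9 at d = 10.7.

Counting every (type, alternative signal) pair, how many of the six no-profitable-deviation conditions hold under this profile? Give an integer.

5

High-fitness (own payoff 63.9 − 1.5×10.7 = 47.85): to d=0 gives 10.7 → no gain ✓; to d=2.4 gives 39.2 − 1.5×2.4 = 35.6 → no gain ✓.
Low-fitness (own payoff 10.7): to d=2.4 gives 39.2 − 9.5×2.4 = 16.4 → profitable ✗; to d=10.7 gives 63.9 − 9.5×10.7 = -37.75 → no gain ✓.
Mid-fitness (own payoff 39.2 − 4.2×2.4 = 29.12): to d=0 gives 10.7 → no gain ✓; to d=10.7 gives 63.9 − 4.2×10.7 = 18.96 → no gain ✓.
5 of the 6 constraints hold; not an equilibrium.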